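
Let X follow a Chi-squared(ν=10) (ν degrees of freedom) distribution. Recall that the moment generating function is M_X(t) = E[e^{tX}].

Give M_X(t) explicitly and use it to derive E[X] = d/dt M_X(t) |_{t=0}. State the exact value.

E[X] = dM/dt |_{t=0} = 10

M_X(t) = (1 - 2*t)^(-5)
dM/dt = 10/(64*t^6 - 192*t^5 + 240*t^4 - 160*t^3 + 60*t^2 - 12*t + 1)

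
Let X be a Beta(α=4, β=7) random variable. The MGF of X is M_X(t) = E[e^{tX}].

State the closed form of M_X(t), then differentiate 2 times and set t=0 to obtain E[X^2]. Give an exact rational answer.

M_X(t) = ₁F₁(4; 11; t)
D^2[M](t) = 5*₁F₁(6; 13; t)/33

E[X^2] = D^2[M](0) = 5/33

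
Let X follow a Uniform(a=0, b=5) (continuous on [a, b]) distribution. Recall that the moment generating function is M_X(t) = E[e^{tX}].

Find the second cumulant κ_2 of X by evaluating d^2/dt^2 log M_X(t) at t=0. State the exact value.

κ_2 = D^2[K](0) = 25/12

M_X(t) = (e^(5*t) - 1)/(5*t)
K_X(t) = log M_X(t) = -log(t) + log(e^(5*t) - 1) - log(5)
D^2[K](t) = (-25*t^2*e^(5*t) + e^(10*t) - 2*e^(5*t) + 1)/(t^2*e^(10*t) - 2*t^2*e^(5*t) + t^2)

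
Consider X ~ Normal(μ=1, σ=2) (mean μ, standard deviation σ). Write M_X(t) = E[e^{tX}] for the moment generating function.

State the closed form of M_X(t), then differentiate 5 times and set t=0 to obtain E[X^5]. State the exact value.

M_X(t) = e^(2*t^2 + t)
dM/dt = 4*t*e^(t)*e^(2*t^2) + e^(t)*e^(2*t^2)
d^2M/dt^2 = 16*t^2*e^(t)*e^(2*t^2) + 8*t*e^(t)*e^(2*t^2) + 5*e^(t)*e^(2*t^2)
d^3M/dt^3 = 64*t^3*e^(t)*e^(2*t^2) + 48*t^2*e^(t)*e^(2*t^2) + 60*t*e^(t)*e^(2*t^2) + 13*e^(t)*e^(2*t^2)
d^4M/dt^4 = 256*t^4*e^(t)*e^(2*t^2) + 256*t^3*e^(t)*e^(2*t^2) + 480*t^2*e^(t)*e^(2*t^2) + 208*t*e^(t)*e^(2*t^2) + 73*e^(t)*e^(2*t^2)
d^5M/dt^5 = 1024*t^5*e^(t)*e^(2*t^2) + 1280*t^4*e^(t)*e^(2*t^2) + 3200*t^3*e^(t)*e^(2*t^2) + 2080*t^2*e^(t)*e^(2*t^2) + 1460*t*e^(t)*e^(2*t^2) + 281*e^(t)*e^(2*t^2)

E[X^5] = d^5M/dt^5 |_{t=0} = 281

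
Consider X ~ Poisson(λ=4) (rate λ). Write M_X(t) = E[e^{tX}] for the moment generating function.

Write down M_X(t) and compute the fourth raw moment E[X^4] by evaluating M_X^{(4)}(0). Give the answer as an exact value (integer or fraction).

E[X^4] = M^(4)(0) = 756

M_X(t) = e^(4*e^(t) - 4)
M^(4)(t) = (256*e^(4*t)*e^(4*e^(t)) + 384*e^(3*t)*e^(4*e^(t)) + 112*e^(2*t)*e^(4*e^(t)) + 4*e^(t)*e^(4*e^(t)))*e^(-4)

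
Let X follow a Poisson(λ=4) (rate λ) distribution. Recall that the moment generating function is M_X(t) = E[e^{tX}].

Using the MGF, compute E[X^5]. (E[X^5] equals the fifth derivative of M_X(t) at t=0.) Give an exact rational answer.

M_X(t) = e^(4*e^(t) - 4)
D^5[M](t) = (1024*e^(5*t)*e^(4*e^(t)) + 2560*e^(4*t)*e^(4*e^(t)) + 1600*e^(3*t)*e^(4*e^(t)) + 240*e^(2*t)*e^(4*e^(t)) + 4*e^(t)*e^(4*e^(t)))*e^(-4)

E[X^5] = D^5[M](0) = 5428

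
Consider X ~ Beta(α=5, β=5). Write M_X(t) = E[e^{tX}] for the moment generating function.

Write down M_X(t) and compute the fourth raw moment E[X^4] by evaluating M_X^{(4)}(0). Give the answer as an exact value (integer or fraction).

M_X(t) = ₁F₁(5; 10; t)
D^4[M](t) = 14*₁F₁(9; 14; t)/143

E[X^4] = D^4[M](0) = 14/143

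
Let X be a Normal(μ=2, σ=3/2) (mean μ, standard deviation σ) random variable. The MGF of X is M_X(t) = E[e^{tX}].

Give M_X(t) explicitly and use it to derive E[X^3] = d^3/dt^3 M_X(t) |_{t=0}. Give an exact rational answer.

M_X(t) = e^(9*t^2/8 + 2*t)
M′(t) = 9*t*e^(2*t)*e^(9*t^2/8)/4 + 2*e^(2*t)*e^(9*t^2/8)
M′′(t) = 81*t^2*e^(2*t)*e^(9*t^2/8)/16 + 9*t*e^(2*t)*e^(9*t^2/8) + 25*e^(2*t)*e^(9*t^2/8)/4
M′′′(t) = 729*t^3*e^(2*t)*e^(9*t^2/8)/64 + 243*t^2*e^(2*t)*e^(9*t^2/8)/8 + 675*t*e^(2*t)*e^(9*t^2/8)/16 + 43*e^(2*t)*e^(9*t^2/8)/2

E[X^3] = M′′′(0) = 43/2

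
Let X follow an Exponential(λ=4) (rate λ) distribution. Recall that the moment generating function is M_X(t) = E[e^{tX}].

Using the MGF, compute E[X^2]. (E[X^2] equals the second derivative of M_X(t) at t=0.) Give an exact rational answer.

M_X(t) = 4/(4 - t)
dM/dt = 4/(t^2 - 8*t + 16)
d^2M/dt^2 = -8/(t^3 - 12*t^2 + 48*t - 64)

E[X^2] = d^2M/dt^2 |_{t=0} = 1/8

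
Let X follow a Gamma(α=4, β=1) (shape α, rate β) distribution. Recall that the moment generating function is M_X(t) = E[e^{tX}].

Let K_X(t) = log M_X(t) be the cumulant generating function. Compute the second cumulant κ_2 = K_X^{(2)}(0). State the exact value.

M_X(t) = (1 - t)^(-4)
K_X(t) = log M_X(t) = -4*log(1 - t)
D^2[K](t) = 4/(t^2 - 2*t + 1)

κ_2 = D^2[K](0) = 4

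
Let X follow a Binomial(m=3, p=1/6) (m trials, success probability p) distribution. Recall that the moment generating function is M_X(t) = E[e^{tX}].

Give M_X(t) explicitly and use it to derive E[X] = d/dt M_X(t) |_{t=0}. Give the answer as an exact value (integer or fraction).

M_X(t) = (e^(t)/6 + 5/6)^3
dM/dt = e^(3*t)/72 + 5*e^(2*t)/36 + 25*e^(t)/72

E[X] = dM/dt |_{t=0} = 1/2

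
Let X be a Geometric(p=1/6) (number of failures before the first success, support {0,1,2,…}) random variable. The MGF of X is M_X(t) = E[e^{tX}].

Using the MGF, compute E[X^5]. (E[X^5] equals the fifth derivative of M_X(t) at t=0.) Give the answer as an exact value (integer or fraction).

M_X(t) = 1/(6*(1 - 5*e^(t)/6))

E[X^5] = M^(5)(0) = 544505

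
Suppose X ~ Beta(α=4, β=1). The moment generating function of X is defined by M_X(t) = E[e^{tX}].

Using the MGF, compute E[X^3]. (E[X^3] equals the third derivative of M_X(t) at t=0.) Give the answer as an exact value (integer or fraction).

M_X(t) = ₁F₁(4; 5; t)
M′(t) = 4*₁F₁(5; 6; t)/5
M′′(t) = 2*₁F₁(6; 7; t)/3
M′′′(t) = 4*₁F₁(7; 8; t)/7

E[X^3] = M′′′(0) = 4/7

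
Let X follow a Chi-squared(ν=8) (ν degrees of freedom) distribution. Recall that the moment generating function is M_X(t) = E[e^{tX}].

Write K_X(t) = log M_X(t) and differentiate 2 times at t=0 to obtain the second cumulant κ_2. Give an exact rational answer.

κ_2 = K′′(0) = 16

M_X(t) = (1 - 2*t)^(-4)
K_X(t) = log M_X(t) = -4*log(1 - 2*t)
K′(t) = -8/(2*t - 1)
K′′(t) = 16/(4*t^2 - 4*t + 1)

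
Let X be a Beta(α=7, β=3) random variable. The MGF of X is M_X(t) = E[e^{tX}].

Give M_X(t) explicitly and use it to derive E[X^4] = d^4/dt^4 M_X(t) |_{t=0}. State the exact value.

E[X^4] = d^4M/dt^4 |_{t=0} = 42/143

M_X(t) = ₁F₁(7; 10; t)
dM/dt = 7*₁F₁(8; 11; t)/10
d^2M/dt^2 = 28*₁F₁(9; 12; t)/55
d^3M/dt^3 = 21*₁F₁(10; 13; t)/55
d^4M/dt^4 = 42*₁F₁(11; 14; t)/143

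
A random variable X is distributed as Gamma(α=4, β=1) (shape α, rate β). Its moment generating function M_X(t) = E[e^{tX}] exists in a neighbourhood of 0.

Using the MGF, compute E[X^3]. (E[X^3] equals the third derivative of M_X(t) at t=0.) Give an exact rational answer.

M_X(t) = (1 - t)^(-4)
M^(3)(t) = -120/(t^7 - 7*t^6 + 21*t^5 - 35*t^4 + 35*t^3 - 21*t^2 + 7*t - 1)

E[X^3] = M^(3)(0) = 120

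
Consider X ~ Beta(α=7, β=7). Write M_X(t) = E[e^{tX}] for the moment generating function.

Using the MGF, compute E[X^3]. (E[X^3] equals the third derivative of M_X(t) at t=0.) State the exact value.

E[X^3] = M′′′(0) = 3/20

M_X(t) = ₁F₁(7; 14; t)
M′(t) = ₁F₁(8; 15; t)/2
M′′(t) = 4*₁F₁(9; 16; t)/15
M′′′(t) = 3*₁F₁(10; 17; t)/20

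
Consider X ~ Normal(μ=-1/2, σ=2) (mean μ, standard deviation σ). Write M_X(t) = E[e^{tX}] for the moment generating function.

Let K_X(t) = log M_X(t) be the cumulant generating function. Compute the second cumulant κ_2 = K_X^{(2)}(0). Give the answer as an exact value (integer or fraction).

M_X(t) = e^(2*t^2 - t/2)
K_X(t) = log M_X(t) = 2*t^2 - t/2
K′(t) = 4*t - 1/2
K′′(t) = 4

κ_2 = K′′(0) = 4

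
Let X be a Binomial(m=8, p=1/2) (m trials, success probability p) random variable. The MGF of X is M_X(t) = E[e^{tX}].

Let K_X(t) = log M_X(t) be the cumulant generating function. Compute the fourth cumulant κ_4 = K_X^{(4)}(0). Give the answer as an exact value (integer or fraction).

M_X(t) = (e^(t)/2 + 1/2)^8
K_X(t) = log M_X(t) = 8*log(e^(t)/2 + 1/2)
D^4[K](t) = (8*e^(3*t) - 32*e^(2*t) + 8*e^(t))/(e^(4*t) + 4*e^(3*t) + 6*e^(2*t) + 4*e^(t) + 1)

κ_4 = D^4[K](0) = -1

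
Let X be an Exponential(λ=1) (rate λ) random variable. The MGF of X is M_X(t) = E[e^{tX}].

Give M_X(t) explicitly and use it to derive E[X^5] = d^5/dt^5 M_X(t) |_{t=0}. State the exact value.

M_X(t) = 1/(1 - t)
M^(5)(t) = 120/(t^6 - 6*t^5 + 15*t^4 - 20*t^3 + 15*t^2 - 6*t + 1)

E[X^5] = M^(5)(0) = 120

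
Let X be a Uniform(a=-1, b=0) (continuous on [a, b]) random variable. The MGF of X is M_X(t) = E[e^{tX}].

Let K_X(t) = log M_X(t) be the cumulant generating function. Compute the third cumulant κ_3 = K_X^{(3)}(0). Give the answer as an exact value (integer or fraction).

κ_3 = K^(3)(0) = 0

M_X(t) = (1 - e^(-t))/t
K_X(t) = log M_X(t) = -log(t) + log(1 - e^(-t))
K^(3)(t) = (t^3*e^(2*t) + t^3*e^(t) - 2*e^(3*t) + 6*e^(2*t) - 6*e^(t) + 2)/(t^3*e^(3*t) - 3*t^3*e^(2*t) + 3*t^3*e^(t) - t^3)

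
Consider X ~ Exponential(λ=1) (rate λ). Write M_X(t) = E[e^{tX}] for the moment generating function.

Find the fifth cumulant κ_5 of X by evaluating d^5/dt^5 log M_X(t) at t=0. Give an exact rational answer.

M_X(t) = 1/(1 - t)
K_X(t) = log M_X(t) = -log(1 - t)
K′(t) = -1/(t - 1)
K′′(t) = 1/(t^2 - 2*t + 1)
K′′′(t) = -2/(t^3 - 3*t^2 + 3*t - 1)
K′′′′(t) = 6/(t^4 - 4*t^3 + 6*t^2 - 4*t + 1)
K′′′′′(t) = -24/(t^5 - 5*t^4 + 10*t^3 - 10*t^2 + 5*t - 1)

κ_5 = K′′′′′(0) = 24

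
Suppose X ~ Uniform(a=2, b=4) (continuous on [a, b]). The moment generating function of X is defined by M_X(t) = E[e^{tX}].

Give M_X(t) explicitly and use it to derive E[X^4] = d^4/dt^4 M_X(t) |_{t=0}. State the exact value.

E[X^4] = D^4[M](0) = 496/5

M_X(t) = (e^(4*t) - e^(2*t))/(2*t)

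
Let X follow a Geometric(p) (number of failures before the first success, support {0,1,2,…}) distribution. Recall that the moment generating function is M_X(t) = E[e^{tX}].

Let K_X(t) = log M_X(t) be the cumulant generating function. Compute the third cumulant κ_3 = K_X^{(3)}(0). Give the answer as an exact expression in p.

M_X(t) = p/(-(1 - p)*e^(t) + 1)
K_X(t) = log M_X(t) = log(p) - log(-(1 - p)*e^(t) + 1)

κ_3 = K^(3)(0) = (p^2 - 3*p + 2)/p^3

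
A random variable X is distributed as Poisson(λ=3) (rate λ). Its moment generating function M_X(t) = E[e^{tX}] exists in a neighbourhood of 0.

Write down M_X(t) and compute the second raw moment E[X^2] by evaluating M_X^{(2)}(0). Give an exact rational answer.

M_X(t) = e^(3*e^(t) - 3)
M′(t) = 3*e^(-3)*e^(t)*e^(3*e^(t))
M′′(t) = (9*e^(2*t)*e^(3*e^(t)) + 3*e^(t)*e^(3*e^(t)))*e^(-3)

E[X^2] = M′′(0) = 12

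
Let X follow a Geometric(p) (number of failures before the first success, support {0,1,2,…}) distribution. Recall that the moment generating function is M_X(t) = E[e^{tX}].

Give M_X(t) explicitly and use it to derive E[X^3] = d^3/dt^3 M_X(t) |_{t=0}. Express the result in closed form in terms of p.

M_X(t) = p/(-(1 - p)*e^(t) + 1)

E[X^3] = D^3[M](0) = -1 + 7/p - 12/p^2 + 6/p^3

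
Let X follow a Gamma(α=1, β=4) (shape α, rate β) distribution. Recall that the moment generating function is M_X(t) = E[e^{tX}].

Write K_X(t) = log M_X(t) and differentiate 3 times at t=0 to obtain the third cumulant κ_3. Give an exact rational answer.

κ_3 = D^3[K](0) = 1/32

M_X(t) = 4/(4 - t)
K_X(t) = log M_X(t) = -log(4 - t) + 2*log(2)
D^3[K](t) = -2/(t^3 - 12*t^2 + 48*t - 64)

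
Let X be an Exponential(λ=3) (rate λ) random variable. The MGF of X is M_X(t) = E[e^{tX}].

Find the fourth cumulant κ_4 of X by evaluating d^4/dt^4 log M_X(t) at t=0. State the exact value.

κ_4 = K′′′′(0) = 2/27

M_X(t) = 3/(3 - t)
K_X(t) = log M_X(t) = -log(3 - t) + log(3)
K′(t) = -1/(t - 3)
K′′(t) = 1/(t^2 - 6*t + 9)
K′′′(t) = -2/(t^3 - 9*t^2 + 27*t - 27)
K′′′′(t) = 6/(t^4 - 12*t^3 + 54*t^2 - 108*t + 81)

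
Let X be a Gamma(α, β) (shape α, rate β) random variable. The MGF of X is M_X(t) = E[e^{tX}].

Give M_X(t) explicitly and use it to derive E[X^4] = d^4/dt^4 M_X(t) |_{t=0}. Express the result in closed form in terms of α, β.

E[X^4] = D^4[M](0) = α*(α^3 + 6*α^2 + 11*α + 6)/β^4

M_X(t) = (β/(β - t))^α
D^4[M](t) = (α^4*β^α*(1/(β - t))^α + 6*α^3*β^α*(1/(β - t))^α + 11*α^2*β^α*(1/(β - t))^α + 6*α*β^α*(1/(β - t))^α)/(β^4 - 4*β^3*t + 6*β^2*t^2 - 4*β*t^3 + t^4)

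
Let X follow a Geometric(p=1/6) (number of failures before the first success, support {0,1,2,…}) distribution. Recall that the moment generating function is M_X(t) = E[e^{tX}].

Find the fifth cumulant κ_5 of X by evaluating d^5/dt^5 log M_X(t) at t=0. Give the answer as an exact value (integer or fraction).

M_X(t) = 1/(6*(1 - 5*e^(t)/6))
K_X(t) = log M_X(t) = -log(1 - 5*e^(t)/6) - log(6)
dK/dt = -5*e^(t)/(5*e^(t) - 6)
d^2K/dt^2 = 30*e^(t)/(25*e^(2*t) - 60*e^(t) + 36)
d^3K/dt^3 = (-150*e^(2*t) - 180*e^(t))/(125*e^(3*t) - 450*e^(2*t) + 540*e^(t) - 216)
d^4K/dt^4 = (750*e^(3*t) + 3600*e^(2*t) + 1080*e^(t))/(625*e^(4*t) - 3000*e^(3*t) + 5400*e^(2*t) - 4320*e^(t) + 1296)
d^5K/dt^5 = (-3750*e^(4*t) - 49500*e^(3*t) - 59400*e^(2*t) - 6480*e^(t))/(3125*e^(5*t) - 18750*e^(4*t) + 45000*e^(3*t) - 54000*e^(2*t) + 32400*e^(t) - 7776)

κ_5 = d^5K/dt^5 |_{t=0} = 119130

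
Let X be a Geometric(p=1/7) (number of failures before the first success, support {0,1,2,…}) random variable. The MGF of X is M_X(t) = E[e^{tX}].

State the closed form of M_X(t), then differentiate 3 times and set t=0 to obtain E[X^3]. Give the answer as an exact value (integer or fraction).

E[X^3] = d^3M/dt^3 |_{t=0} = 1518

M_X(t) = 1/(7*(1 - 6*e^(t)/7))
dM/dt = 6*e^(t)/(36*e^(2*t) - 84*e^(t) + 49)
d^2M/dt^2 = (-36*e^(2*t) - 42*e^(t))/(216*e^(3*t) - 756*e^(2*t) + 882*e^(t) - 343)
d^3M/dt^3 = (216*e^(3*t) + 1008*e^(2*t) + 294*e^(t))/(1296*e^(4*t) - 6048*e^(3*t) + 10584*e^(2*t) - 8232*e^(t) + 2401)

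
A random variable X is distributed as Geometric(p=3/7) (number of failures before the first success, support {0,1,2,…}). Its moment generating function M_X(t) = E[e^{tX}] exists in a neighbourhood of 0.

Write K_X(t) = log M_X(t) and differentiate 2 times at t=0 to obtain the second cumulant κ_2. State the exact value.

κ_2 = K′′(0) = 28/9

M_X(t) = 3/(7*(1 - 4*e^(t)/7))
K_X(t) = log M_X(t) = -log(1 - 4*e^(t)/7) - log(7) + log(3)
K′(t) = -4*e^(t)/(4*e^(t) - 7)
K′′(t) = 28*e^(t)/(16*e^(2*t) - 56*e^(t) + 49)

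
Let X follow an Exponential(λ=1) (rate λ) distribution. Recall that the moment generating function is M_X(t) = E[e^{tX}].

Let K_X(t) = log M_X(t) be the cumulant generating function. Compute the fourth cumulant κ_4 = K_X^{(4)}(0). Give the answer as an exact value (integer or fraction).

κ_4 = K′′′′(0) = 6

M_X(t) = 1/(1 - t)
K_X(t) = log M_X(t) = -log(1 - t)
K′(t) = -1/(t - 1)
K′′(t) = 1/(t^2 - 2*t + 1)
K′′′(t) = -2/(t^3 - 3*t^2 + 3*t - 1)
K′′′′(t) = 6/(t^4 - 4*t^3 + 6*t^2 - 4*t + 1)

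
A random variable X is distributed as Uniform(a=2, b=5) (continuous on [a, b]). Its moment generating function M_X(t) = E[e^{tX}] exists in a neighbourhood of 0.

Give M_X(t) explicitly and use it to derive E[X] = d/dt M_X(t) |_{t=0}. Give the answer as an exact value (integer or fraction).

M_X(t) = (e^(5*t) - e^(2*t))/(3*t)
M^(1)(t) = (5*t*e^(5*t) - 2*t*e^(2*t) - e^(5*t) + e^(2*t))/(3*t^2)

E[X] = M^(1)(0) = 7/2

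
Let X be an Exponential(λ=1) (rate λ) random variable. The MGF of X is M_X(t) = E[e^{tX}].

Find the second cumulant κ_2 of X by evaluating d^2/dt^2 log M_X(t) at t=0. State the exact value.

κ_2 = K^(2)(0) = 1

M_X(t) = 1/(1 - t)
K_X(t) = log M_X(t) = -log(1 - t)
K^(2)(t) = 1/(t^2 - 2*t + 1)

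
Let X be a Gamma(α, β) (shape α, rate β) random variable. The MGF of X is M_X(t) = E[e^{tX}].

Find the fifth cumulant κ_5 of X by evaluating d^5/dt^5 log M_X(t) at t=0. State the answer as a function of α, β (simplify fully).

κ_5 = D^5[K](0) = 24*α/β^5

M_X(t) = (β/(β - t))^α
K_X(t) = log M_X(t) = α*(log(β) - log(β - t))
D^5[K](t) = -24*α/(-β^5 + 5*β^4*t - 10*β^3*t^2 + 10*β^2*t^3 - 5*β*t^4 + t^5)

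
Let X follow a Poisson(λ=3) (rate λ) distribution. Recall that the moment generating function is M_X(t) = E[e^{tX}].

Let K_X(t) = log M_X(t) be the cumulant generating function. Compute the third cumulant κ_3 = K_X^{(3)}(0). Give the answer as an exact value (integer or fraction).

M_X(t) = e^(3*e^(t) - 3)
K_X(t) = log M_X(t) = 3*e^(t) - 3
dK/dt = 3*e^(t)
d^2K/dt^2 = 3*e^(t)
d^3K/dt^3 = 3*e^(t)

κ_3 = d^3K/dt^3 |_{t=0} = 3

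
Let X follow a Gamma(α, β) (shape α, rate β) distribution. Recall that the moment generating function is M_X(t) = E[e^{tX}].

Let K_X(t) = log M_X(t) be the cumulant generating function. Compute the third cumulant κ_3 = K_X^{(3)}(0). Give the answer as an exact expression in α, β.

κ_3 = d^3K/dt^3 |_{t=0} = 2*α/β^3

M_X(t) = (β/(β - t))^α
K_X(t) = log M_X(t) = α*(log(β) - log(β - t))
dK/dt = -α/(-β + t)
d^2K/dt^2 = α/(β^2 - 2*β*t + t^2)
d^3K/dt^3 = -2*α/(-β^3 + 3*β^2*t - 3*β*t^2 + t^3)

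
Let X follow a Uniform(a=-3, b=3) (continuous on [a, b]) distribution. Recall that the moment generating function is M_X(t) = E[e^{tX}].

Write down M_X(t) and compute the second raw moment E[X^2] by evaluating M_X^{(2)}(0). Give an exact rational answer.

M_X(t) = (e^(3*t) - e^(-3*t))/(6*t)
M′(t) = (3*t*e^(6*t) + 3*t - e^(6*t) + 1)*e^(-3*t)/(6*t^2)
M′′(t) = (9*t^2*e^(6*t) - 9*t^2 - 6*t*e^(6*t) - 6*t + 2*e^(6*t) - 2)*e^(-3*t)/(6*t^3)

E[X^2] = M′′(0) = 3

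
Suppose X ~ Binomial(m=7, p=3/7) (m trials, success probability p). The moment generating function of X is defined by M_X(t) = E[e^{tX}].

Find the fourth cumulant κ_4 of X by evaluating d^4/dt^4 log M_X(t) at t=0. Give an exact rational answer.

κ_4 = d^4K/dt^4 |_{t=0} = -276/343

M_X(t) = (3*e^(t)/7 + 4/7)^7
K_X(t) = log M_X(t) = 7*log(3*e^(t)/7 + 4/7)
dK/dt = 21*e^(t)/(3*e^(t) + 4)
d^2K/dt^2 = 84*e^(t)/(9*e^(2*t) + 24*e^(t) + 16)
d^3K/dt^3 = (-252*e^(2*t) + 336*e^(t))/(27*e^(3*t) + 108*e^(2*t) + 144*e^(t) + 64)
d^4K/dt^4 = (756*e^(3*t) - 4032*e^(2*t) + 1344*e^(t))/(81*e^(4*t) + 432*e^(3*t) + 864*e^(2*t) + 768*e^(t) + 256)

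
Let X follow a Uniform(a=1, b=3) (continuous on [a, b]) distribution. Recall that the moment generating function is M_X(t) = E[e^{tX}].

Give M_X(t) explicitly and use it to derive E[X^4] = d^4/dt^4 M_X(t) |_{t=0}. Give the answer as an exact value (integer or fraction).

E[X^4] = M′′′′(0) = 121/5

M_X(t) = (e^(3*t) - e^(t))/(2*t)
M′(t) = (3*t*e^(3*t) - t*e^(t) - e^(3*t) + e^(t))/(2*t^2)
M′′(t) = (9*t^2*e^(3*t) - t^2*e^(t) - 6*t*e^(3*t) + 2*t*e^(t) + 2*e^(3*t) - 2*e^(t))/(2*t^3)
M′′′(t) = (27*t^3*e^(3*t) - t^3*e^(t) - 27*t^2*e^(3*t) + 3*t^2*e^(t) + 18*t*e^(3*t) - 6*t*e^(t) - 6*e^(3*t) + 6*e^(t))/(2*t^4)
M′′′′(t) = (81*t^4*e^(3*t) - t^4*e^(t) - 108*t^3*e^(3*t) + 4*t^3*e^(t) + 108*t^2*e^(3*t) - 12*t^2*e^(t) - 72*t*e^(3*t) + 24*t*e^(t) + 24*e^(3*t) - 24*e^(t))/(2*t^5)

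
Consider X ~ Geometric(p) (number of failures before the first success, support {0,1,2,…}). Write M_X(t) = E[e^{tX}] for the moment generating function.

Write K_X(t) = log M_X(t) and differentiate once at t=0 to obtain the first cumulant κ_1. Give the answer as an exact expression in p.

κ_1 = K′(0) = (1 - p)/p

M_X(t) = p/(-(1 - p)*e^(t) + 1)
K_X(t) = log M_X(t) = log(p) - log(-(1 - p)*e^(t) + 1)
K′(t) = (-p*e^(t) + e^(t))/(p*e^(t) - e^(t) + 1)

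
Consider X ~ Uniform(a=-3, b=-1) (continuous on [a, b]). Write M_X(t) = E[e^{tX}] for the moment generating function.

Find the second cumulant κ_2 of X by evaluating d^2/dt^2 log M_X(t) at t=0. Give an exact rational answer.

κ_2 = K′′(0) = 1/3

M_X(t) = (e^(-t) - e^(-3*t))/(2*t)
K_X(t) = log M_X(t) = -log(t) + log(e^(-t) - e^(-3*t)) - log(2)
K′(t) = (-t*e^(2*t) + 3*t - e^(2*t) + 1)/(t*e^(2*t) - t)
K′′(t) = (-4*t^2*e^(2*t) + e^(4*t) - 2*e^(2*t) + 1)/(t^2*e^(4*t) - 2*t^2*e^(2*t) + t^2)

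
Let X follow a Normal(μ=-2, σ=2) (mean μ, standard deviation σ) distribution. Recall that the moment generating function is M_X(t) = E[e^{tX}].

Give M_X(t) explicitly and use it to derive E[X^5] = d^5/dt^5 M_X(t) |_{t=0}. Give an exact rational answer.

E[X^5] = M′′′′′(0) = -832

M_X(t) = e^(2*t^2 - 2*t)
M′(t) = 4*t*e^(-2*t)*e^(2*t^2) - 2*e^(-2*t)*e^(2*t^2)
M′′(t) = (16*t^2*e^(2*t^2) - 16*t*e^(2*t^2) + 8*e^(2*t^2))*e^(-2*t)
M′′′(t) = (64*t^3*e^(2*t^2) - 96*t^2*e^(2*t^2) + 96*t*e^(2*t^2) - 32*e^(2*t^2))*e^(-2*t)
M′′′′(t) = (256*t^4*e^(2*t^2) - 512*t^3*e^(2*t^2) + 768*t^2*e^(2*t^2) - 512*t*e^(2*t^2) + 160*e^(2*t^2))*e^(-2*t)
M′′′′′(t) = (1024*t^5*e^(2*t^2) - 2560*t^4*e^(2*t^2) + 5120*t^3*e^(2*t^2) - 5120*t^2*e^(2*t^2) + 3200*t*e^(2*t^2) - 832*e^(2*t^2))*e^(-2*t)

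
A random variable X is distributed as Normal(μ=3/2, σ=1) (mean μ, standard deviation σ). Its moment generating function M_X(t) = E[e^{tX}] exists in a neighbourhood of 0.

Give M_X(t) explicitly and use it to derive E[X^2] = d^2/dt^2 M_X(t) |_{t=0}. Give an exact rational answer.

M_X(t) = e^(t^2/2 + 3*t/2)
D^2[M](t) = t^2*e^(3*t/2)*e^(t^2/2) + 3*t*e^(3*t/2)*e^(t^2/2) + 13*e^(3*t/2)*e^(t^2/2)/4

E[X^2] = D^2[M](0) = 13/4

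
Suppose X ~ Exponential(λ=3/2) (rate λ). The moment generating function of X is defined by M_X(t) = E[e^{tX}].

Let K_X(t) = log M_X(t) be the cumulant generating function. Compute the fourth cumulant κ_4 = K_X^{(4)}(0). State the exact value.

M_X(t) = 3/(2*(3/2 - t))
K_X(t) = log M_X(t) = -log(3/2 - t) - log(2) + log(3)
K^(4)(t) = 96/(16*t^4 - 96*t^3 + 216*t^2 - 216*t + 81)

κ_4 = K^(4)(0) = 32/27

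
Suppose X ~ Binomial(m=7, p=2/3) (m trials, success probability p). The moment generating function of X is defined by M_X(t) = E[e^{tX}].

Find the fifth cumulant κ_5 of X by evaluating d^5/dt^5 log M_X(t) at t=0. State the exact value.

κ_5 = K′′′′′(0) = 70/81

M_X(t) = (2*e^(t)/3 + 1/3)^7
K_X(t) = log M_X(t) = 7*log(2*e^(t)/3 + 1/3)
K′(t) = 14*e^(t)/(2*e^(t) + 1)
K′′(t) = 14*e^(t)/(4*e^(2*t) + 4*e^(t) + 1)
K′′′(t) = (-28*e^(2*t) + 14*e^(t))/(8*e^(3*t) + 12*e^(2*t) + 6*e^(t) + 1)
K′′′′(t) = (56*e^(3*t) - 112*e^(2*t) + 14*e^(t))/(16*e^(4*t) + 32*e^(3*t) + 24*e^(2*t) + 8*e^(t) + 1)
K′′′′′(t) = (-112*e^(4*t) + 616*e^(3*t) - 308*e^(2*t) + 14*e^(t))/(32*e^(5*t) + 80*e^(4*t) + 80*e^(3*t) + 40*e^(2*t) + 10*e^(t) + 1)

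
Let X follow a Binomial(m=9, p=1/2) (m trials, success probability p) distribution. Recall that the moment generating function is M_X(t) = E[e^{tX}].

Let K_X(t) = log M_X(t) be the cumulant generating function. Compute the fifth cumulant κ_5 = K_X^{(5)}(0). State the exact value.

κ_5 = D^5[K](0) = 0

M_X(t) = (e^(t)/2 + 1/2)^9
K_X(t) = log M_X(t) = 9*log(e^(t)/2 + 1/2)
D^5[K](t) = (-9*e^(4*t) + 99*e^(3*t) - 99*e^(2*t) + 9*e^(t))/(e^(5*t) + 5*e^(4*t) + 10*e^(3*t) + 10*e^(2*t) + 5*e^(t) + 1)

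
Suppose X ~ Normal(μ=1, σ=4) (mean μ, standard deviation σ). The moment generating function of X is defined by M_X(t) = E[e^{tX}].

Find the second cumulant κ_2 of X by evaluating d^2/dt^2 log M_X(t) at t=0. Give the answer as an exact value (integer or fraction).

κ_2 = K^(2)(0) = 16

M_X(t) = e^(8*t^2 + t)
K_X(t) = log M_X(t) = 8*t^2 + t
K^(2)(t) = 16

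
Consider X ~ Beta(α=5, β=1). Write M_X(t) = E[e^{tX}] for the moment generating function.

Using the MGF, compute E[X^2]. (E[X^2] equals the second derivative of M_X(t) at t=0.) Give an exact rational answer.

M_X(t) = ₁F₁(5; 6; t)
dM/dt = 5*₁F₁(6; 7; t)/6
d^2M/dt^2 = 5*₁F₁(7; 8; t)/7

E[X^2] = d^2M/dt^2 |_{t=0} = 5/7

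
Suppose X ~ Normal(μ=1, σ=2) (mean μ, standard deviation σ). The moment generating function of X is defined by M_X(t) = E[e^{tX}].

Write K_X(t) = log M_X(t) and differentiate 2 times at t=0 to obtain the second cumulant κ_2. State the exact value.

κ_2 = K^(2)(0) = 4

M_X(t) = e^(2*t^2 + t)
K_X(t) = log M_X(t) = 2*t^2 + t
K^(2)(t) = 4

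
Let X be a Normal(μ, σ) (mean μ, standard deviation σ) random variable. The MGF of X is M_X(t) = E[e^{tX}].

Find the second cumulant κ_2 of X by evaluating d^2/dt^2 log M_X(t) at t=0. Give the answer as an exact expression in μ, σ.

κ_2 = D^2[K](0) = σ^2

M_X(t) = e^(μ*t + σ^2*t^2/2)
K_X(t) = log M_X(t) = μ*t + σ^2*t^2/2
D^2[K](t) = σ^2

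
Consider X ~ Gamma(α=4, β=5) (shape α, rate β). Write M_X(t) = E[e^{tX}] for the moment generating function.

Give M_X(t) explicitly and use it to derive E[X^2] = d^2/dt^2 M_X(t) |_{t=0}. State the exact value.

M_X(t) = 625/(5 - t)^4
M^(2)(t) = 12500/(t^6 - 30*t^5 + 375*t^4 - 2500*t^3 + 9375*t^2 - 18750*t + 15625)

E[X^2] = M^(2)(0) = 4/5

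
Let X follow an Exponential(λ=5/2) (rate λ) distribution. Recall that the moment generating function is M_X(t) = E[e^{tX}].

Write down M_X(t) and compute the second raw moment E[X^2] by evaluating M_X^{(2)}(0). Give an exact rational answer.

M_X(t) = 5/(2*(5/2 - t))
dM/dt = 10/(4*t^2 - 20*t + 25)
d^2M/dt^2 = -40/(8*t^3 - 60*t^2 + 150*t - 125)

E[X^2] = d^2M/dt^2 |_{t=0} = 8/25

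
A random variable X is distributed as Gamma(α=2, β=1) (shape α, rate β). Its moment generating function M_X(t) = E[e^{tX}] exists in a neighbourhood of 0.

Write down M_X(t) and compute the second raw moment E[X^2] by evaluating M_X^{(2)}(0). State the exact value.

M_X(t) = (1 - t)^(-2)
D^2[M](t) = 6/(t^4 - 4*t^3 + 6*t^2 - 4*t + 1)

E[X^2] = D^2[M](0) = 6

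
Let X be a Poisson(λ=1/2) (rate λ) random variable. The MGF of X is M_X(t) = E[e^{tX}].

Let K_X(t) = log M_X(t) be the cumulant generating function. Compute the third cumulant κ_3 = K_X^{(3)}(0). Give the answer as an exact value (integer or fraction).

κ_3 = K′′′(0) = 1/2

M_X(t) = e^(e^(t)/2 - 1/2)
K_X(t) = log M_X(t) = e^(t)/2 - 1/2
K′(t) = e^(t)/2
K′′(t) = e^(t)/2
K′′′(t) = e^(t)/2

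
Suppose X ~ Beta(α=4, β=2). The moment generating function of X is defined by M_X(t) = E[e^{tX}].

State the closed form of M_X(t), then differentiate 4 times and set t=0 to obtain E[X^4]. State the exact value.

M_X(t) = ₁F₁(4; 6; t)
M′(t) = 2*₁F₁(5; 7; t)/3
M′′(t) = 10*₁F₁(6; 8; t)/21
M′′′(t) = 5*₁F₁(7; 9; t)/14
M′′′′(t) = 5*₁F₁(8; 10; t)/18

E[X^4] = M′′′′(0) = 5/18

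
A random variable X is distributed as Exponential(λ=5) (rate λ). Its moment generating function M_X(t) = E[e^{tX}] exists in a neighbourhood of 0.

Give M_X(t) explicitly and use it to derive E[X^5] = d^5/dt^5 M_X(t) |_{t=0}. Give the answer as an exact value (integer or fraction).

E[X^5] = M^(5)(0) = 24/625

M_X(t) = 5/(5 - t)
M^(5)(t) = 600/(t^6 - 30*t^5 + 375*t^4 - 2500*t^3 + 9375*t^2 - 18750*t + 15625)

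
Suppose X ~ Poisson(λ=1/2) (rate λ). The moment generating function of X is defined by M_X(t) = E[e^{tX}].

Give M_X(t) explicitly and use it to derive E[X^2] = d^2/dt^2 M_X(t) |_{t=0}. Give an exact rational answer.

M_X(t) = e^(e^(t)/2 - 1/2)
D^2[M](t) = (e^(2*t)*e^(e^(t)/2) + 2*e^(t)*e^(e^(t)/2))*e^(-1/2)/4

E[X^2] = D^2[M](0) = 3/4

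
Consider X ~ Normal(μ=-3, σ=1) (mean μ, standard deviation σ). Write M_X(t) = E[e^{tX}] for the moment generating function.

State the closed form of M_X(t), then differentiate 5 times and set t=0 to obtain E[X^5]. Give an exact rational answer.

M_X(t) = e^(t^2/2 - 3*t)
dM/dt = t*e^(-3*t)*e^(t^2/2) - 3*e^(-3*t)*e^(t^2/2)
d^2M/dt^2 = (t^2*e^(t^2/2) - 6*t*e^(t^2/2) + 10*e^(t^2/2))*e^(-3*t)
d^3M/dt^3 = (t^3*e^(t^2/2) - 9*t^2*e^(t^2/2) + 30*t*e^(t^2/2) - 36*e^(t^2/2))*e^(-3*t)
d^4M/dt^4 = (t^4*e^(t^2/2) - 12*t^3*e^(t^2/2) + 60*t^2*e^(t^2/2) - 144*t*e^(t^2/2) + 138*e^(t^2/2))*e^(-3*t)
d^5M/dt^5 = (t^5*e^(t^2/2) - 15*t^4*e^(t^2/2) + 100*t^3*e^(t^2/2) - 360*t^2*e^(t^2/2) + 690*t*e^(t^2/2) - 558*e^(t^2/2))*e^(-3*t)

E[X^5] = d^5M/dt^5 |_{t=0} = -558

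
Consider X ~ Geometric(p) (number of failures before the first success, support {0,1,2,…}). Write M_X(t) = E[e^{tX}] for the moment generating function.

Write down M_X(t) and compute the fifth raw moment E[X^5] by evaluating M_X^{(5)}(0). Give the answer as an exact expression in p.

M_X(t) = p/(-(1 - p)*e^(t) + 1)
M′(t) = (-p^2*e^(t) + p*e^(t))/(p^2*e^(2*t) - 2*p*e^(2*t) + 2*p*e^(t) + e^(2*t) - 2*e^(t) + 1)

E[X^5] = M′′′′′(0) = -1 + 31/p - 180/p^2 + 390/p^3 - 360/p^4 + 120/p^5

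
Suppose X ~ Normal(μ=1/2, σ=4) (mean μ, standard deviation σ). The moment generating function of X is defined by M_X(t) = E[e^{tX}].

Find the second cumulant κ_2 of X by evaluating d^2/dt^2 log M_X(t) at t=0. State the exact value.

κ_2 = d^2K/dt^2 |_{t=0} = 16

M_X(t) = e^(8*t^2 + t/2)
K_X(t) = log M_X(t) = 8*t^2 + t/2
dK/dt = 16*t + 1/2
d^2K/dt^2 = 16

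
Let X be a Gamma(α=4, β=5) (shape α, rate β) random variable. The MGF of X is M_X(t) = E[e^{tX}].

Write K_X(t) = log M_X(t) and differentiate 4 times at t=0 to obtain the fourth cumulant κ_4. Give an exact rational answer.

M_X(t) = 625/(5 - t)^4
K_X(t) = log M_X(t) = -4*log(5 - t) + 4*log(5)
K′(t) = -4/(t - 5)
K′′(t) = 4/(t^2 - 10*t + 25)
K′′′(t) = -8/(t^3 - 15*t^2 + 75*t - 125)
K′′′′(t) = 24/(t^4 - 20*t^3 + 150*t^2 - 500*t + 625)

κ_4 = K′′′′(0) = 24/625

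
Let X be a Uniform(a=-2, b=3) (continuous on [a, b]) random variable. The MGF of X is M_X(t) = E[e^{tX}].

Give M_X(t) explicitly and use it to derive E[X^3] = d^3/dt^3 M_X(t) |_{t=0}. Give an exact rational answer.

E[X^3] = M^(3)(0) = 13/4

M_X(t) = (e^(3*t) - e^(-2*t))/(5*t)
M^(3)(t) = (27*t^3*e^(5*t) + 8*t^3 - 27*t^2*e^(5*t) + 12*t^2 + 18*t*e^(5*t) + 12*t - 6*e^(5*t) + 6)*e^(-2*t)/(5*t^4)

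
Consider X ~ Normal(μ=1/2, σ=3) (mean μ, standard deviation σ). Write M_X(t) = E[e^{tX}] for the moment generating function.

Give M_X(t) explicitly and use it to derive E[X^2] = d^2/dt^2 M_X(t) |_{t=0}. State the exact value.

M_X(t) = e^(9*t^2/2 + t/2)
M^(2)(t) = 81*t^2*e^(t/2)*e^(9*t^2/2) + 9*t*e^(t/2)*e^(9*t^2/2) + 37*e^(t/2)*e^(9*t^2/2)/4

E[X^2] = M^(2)(0) = 37/4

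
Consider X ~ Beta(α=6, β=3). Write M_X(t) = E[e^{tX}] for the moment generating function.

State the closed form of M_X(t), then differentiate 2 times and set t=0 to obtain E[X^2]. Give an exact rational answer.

E[X^2] = D^2[M](0) = 7/15

M_X(t) = ₁F₁(6; 9; t)
D^2[M](t) = 7*₁F₁(8; 11; t)/15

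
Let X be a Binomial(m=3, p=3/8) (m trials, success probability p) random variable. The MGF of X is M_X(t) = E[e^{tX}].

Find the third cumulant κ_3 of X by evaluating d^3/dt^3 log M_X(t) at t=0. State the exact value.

M_X(t) = (3*e^(t)/8 + 5/8)^3
K_X(t) = log M_X(t) = 3*log(3*e^(t)/8 + 5/8)
D^3[K](t) = (-135*e^(2*t) + 225*e^(t))/(27*e^(3*t) + 135*e^(2*t) + 225*e^(t) + 125)

κ_3 = D^3[K](0) = 45/256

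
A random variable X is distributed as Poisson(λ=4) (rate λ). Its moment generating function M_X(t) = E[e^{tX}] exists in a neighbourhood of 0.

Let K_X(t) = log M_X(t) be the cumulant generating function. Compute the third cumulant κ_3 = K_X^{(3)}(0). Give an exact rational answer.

κ_3 = K^(3)(0) = 4

M_X(t) = e^(4*e^(t) - 4)
K_X(t) = log M_X(t) = 4*e^(t) - 4
K^(3)(t) = 4*e^(t)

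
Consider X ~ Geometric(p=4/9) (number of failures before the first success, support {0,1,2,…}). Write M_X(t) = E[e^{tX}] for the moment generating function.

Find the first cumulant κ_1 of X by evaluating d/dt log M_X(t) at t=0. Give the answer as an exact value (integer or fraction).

κ_1 = dK/dt |_{t=0} = 5/4

M_X(t) = 4/(9*(1 - 5*e^(t)/9))
K_X(t) = log M_X(t) = -log(1 - 5*e^(t)/9) - 2*log(3) + 2*log(2)
dK/dt = -5*e^(t)/(5*e^(t) - 9)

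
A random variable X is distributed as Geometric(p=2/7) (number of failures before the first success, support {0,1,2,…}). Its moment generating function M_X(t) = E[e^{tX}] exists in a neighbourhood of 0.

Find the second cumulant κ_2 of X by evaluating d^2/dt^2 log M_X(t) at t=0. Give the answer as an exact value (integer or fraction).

κ_2 = K′′(0) = 35/4

M_X(t) = 2/(7*(1 - 5*e^(t)/7))
K_X(t) = log M_X(t) = -log(1 - 5*e^(t)/7) - log(7) + log(2)
K′(t) = -5*e^(t)/(5*e^(t) - 7)
K′′(t) = 35*e^(t)/(25*e^(2*t) - 70*e^(t) + 49)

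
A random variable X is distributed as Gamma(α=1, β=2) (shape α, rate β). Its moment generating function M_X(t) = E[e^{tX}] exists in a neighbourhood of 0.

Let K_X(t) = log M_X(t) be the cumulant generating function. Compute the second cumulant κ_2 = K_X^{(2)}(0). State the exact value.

κ_2 = d^2K/dt^2 |_{t=0} = 1/4

M_X(t) = 2/(2 - t)
K_X(t) = log M_X(t) = -log(2 - t) + log(2)
dK/dt = -1/(t - 2)
d^2K/dt^2 = 1/(t^2 - 4*t + 4)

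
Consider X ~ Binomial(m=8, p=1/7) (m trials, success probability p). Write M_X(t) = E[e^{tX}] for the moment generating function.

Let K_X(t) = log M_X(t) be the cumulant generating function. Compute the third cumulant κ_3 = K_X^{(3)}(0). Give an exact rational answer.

κ_3 = K^(3)(0) = 240/343

M_X(t) = (e^(t)/7 + 6/7)^8
K_X(t) = log M_X(t) = 8*log(e^(t)/7 + 6/7)
K^(3)(t) = (-48*e^(2*t) + 288*e^(t))/(e^(3*t) + 18*e^(2*t) + 108*e^(t) + 216)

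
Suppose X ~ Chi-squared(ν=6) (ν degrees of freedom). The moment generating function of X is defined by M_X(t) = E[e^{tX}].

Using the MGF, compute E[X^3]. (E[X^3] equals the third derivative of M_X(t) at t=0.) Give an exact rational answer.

E[X^3] = d^3M/dt^3 |_{t=0} = 480

M_X(t) = (1 - 2*t)^(-3)
dM/dt = 6/(16*t^4 - 32*t^3 + 24*t^2 - 8*t + 1)
d^2M/dt^2 = -48/(32*t^5 - 80*t^4 + 80*t^3 - 40*t^2 + 10*t - 1)
d^3M/dt^3 = 480/(64*t^6 - 192*t^5 + 240*t^4 - 160*t^3 + 60*t^2 - 12*t + 1)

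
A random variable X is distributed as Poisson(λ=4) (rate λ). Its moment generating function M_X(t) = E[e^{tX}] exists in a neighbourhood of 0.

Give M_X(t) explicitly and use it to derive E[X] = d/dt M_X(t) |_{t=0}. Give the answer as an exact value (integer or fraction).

E[X] = M^(1)(0) = 4

M_X(t) = e^(4*e^(t) - 4)
M^(1)(t) = 4*e^(-4)*e^(t)*e^(4*e^(t))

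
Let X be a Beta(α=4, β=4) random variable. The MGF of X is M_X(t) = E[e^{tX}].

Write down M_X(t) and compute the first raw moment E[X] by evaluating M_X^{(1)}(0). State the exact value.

M_X(t) = ₁F₁(4; 8; t)
M^(1)(t) = ₁F₁(5; 9; t)/2

E[X] = M^(1)(0) = 1/2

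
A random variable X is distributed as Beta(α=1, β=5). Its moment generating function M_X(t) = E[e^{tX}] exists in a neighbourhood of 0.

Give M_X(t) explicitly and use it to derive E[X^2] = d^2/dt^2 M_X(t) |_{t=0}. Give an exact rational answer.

E[X^2] = d^2M/dt^2 |_{t=0} = 1/21

M_X(t) = ₁F₁(1; 6; t)
dM/dt = ₁F₁(2; 7; t)/6
d^2M/dt^2 = ₁F₁(3; 8; t)/21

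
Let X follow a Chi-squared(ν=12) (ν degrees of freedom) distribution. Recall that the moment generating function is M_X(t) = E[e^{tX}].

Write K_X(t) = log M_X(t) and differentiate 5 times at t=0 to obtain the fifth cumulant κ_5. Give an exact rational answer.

M_X(t) = (1 - 2*t)^(-6)
K_X(t) = log M_X(t) = -6*log(1 - 2*t)
D^5[K](t) = -4608/(32*t^5 - 80*t^4 + 80*t^3 - 40*t^2 + 10*t - 1)

κ_5 = D^5[K](0) = 4608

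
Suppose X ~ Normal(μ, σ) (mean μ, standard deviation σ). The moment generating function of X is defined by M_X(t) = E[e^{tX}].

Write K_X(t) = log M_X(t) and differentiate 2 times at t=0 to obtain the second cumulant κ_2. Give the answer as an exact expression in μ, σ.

κ_2 = D^2[K](0) = σ^2

M_X(t) = e^(μ*t + σ^2*t^2/2)
K_X(t) = log M_X(t) = μ*t + σ^2*t^2/2
D^2[K](t) = σ^2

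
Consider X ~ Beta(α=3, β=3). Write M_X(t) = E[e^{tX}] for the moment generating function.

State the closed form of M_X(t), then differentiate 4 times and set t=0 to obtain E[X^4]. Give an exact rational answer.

M_X(t) = ₁F₁(3; 6; t)
dM/dt = ₁F₁(4; 7; t)/2
d^2M/dt^2 = 2*₁F₁(5; 8; t)/7
d^3M/dt^3 = 5*₁F₁(6; 9; t)/28
d^4M/dt^4 = 5*₁F₁(7; 10; t)/42

E[X^4] = d^4M/dt^4 |_{t=0} = 5/42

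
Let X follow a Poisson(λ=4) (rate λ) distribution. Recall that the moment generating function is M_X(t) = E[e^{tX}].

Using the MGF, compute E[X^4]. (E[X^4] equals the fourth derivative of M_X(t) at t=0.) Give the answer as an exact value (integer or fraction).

E[X^4] = M^(4)(0) = 756

M_X(t) = e^(4*e^(t) - 4)
M^(4)(t) = (256*e^(4*t)*e^(4*e^(t)) + 384*e^(3*t)*e^(4*e^(t)) + 112*e^(2*t)*e^(4*e^(t)) + 4*e^(t)*e^(4*e^(t)))*e^(-4)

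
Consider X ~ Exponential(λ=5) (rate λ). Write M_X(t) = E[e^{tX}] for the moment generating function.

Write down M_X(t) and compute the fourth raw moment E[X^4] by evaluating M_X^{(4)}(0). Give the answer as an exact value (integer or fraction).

E[X^4] = d^4M/dt^4 |_{t=0} = 24/625

M_X(t) = 5/(5 - t)
dM/dt = 5/(t^2 - 10*t + 25)
d^2M/dt^2 = -10/(t^3 - 15*t^2 + 75*t - 125)
d^3M/dt^3 = 30/(t^4 - 20*t^3 + 150*t^2 - 500*t + 625)
d^4M/dt^4 = -120/(t^5 - 25*t^4 + 250*t^3 - 1250*t^2 + 3125*t - 3125)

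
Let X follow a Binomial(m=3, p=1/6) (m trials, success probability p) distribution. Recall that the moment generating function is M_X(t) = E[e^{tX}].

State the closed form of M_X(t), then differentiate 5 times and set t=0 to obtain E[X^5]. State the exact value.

E[X^5] = D^5[M](0) = 133/36

M_X(t) = (e^(t)/6 + 5/6)^3
D^5[M](t) = 9*e^(3*t)/8 + 20*e^(2*t)/9 + 25*e^(t)/72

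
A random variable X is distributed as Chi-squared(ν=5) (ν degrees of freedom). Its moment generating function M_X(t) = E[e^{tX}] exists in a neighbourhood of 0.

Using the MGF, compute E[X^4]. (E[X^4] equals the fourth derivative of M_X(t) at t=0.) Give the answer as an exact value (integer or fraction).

E[X^4] = M′′′′(0) = 3465

M_X(t) = (1 - 2*t)^(-5/2)
M′(t) = -5/(8*t^3*√(1 - 2*t) - 12*t^2*√(1 - 2*t) + 6*t*√(1 - 2*t) - √(1 - 2*t))
M′′(t) = 35/(16*t^4*√(1 - 2*t) - 32*t^3*√(1 - 2*t) + 24*t^2*√(1 - 2*t) - 8*t*√(1 - 2*t) + √(1 - 2*t))
M′′′(t) = -315/(32*t^5*√(1 - 2*t) - 80*t^4*√(1 - 2*t) + 80*t^3*√(1 - 2*t) - 40*t^2*√(1 - 2*t) + 10*t*√(1 - 2*t) - √(1 - 2*t))
M′′′′(t) = 3465/(64*t^6*√(1 - 2*t) - 192*t^5*√(1 - 2*t) + 240*t^4*√(1 - 2*t) - 160*t^3*√(1 - 2*t) + 60*t^2*√(1 - 2*t) - 12*t*√(1 - 2*t) + √(1 - 2*t))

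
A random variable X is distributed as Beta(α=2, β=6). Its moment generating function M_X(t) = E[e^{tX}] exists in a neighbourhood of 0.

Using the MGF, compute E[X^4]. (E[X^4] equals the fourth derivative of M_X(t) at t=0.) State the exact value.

M_X(t) = ₁F₁(2; 8; t)
D^4[M](t) = ₁F₁(6; 12; t)/66

E[X^4] = D^4[M](0) = 1/66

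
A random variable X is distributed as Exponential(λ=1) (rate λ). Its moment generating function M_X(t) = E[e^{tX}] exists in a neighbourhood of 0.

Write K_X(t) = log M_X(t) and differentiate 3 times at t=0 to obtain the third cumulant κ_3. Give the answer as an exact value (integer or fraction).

M_X(t) = 1/(1 - t)
K_X(t) = log M_X(t) = -log(1 - t)
K^(3)(t) = -2/(t^3 - 3*t^2 + 3*t - 1)

κ_3 = K^(3)(0) = 2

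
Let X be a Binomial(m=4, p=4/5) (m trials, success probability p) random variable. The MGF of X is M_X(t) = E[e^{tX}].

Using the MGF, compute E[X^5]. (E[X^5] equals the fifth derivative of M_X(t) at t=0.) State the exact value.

M_X(t) = (4*e^(t)/5 + 1/5)^4
dM/dt = 1024*e^(4*t)/625 + 768*e^(3*t)/625 + 192*e^(2*t)/625 + 16*e^(t)/625
d^2M/dt^2 = 4096*e^(4*t)/625 + 2304*e^(3*t)/625 + 384*e^(2*t)/625 + 16*e^(t)/625
d^3M/dt^3 = 16384*e^(4*t)/625 + 6912*e^(3*t)/625 + 768*e^(2*t)/625 + 16*e^(t)/625
d^4M/dt^4 = 65536*e^(4*t)/625 + 20736*e^(3*t)/625 + 1536*e^(2*t)/625 + 16*e^(t)/625
d^5M/dt^5 = 262144*e^(4*t)/625 + 62208*e^(3*t)/625 + 3072*e^(2*t)/625 + 16*e^(t)/625

E[X^5] = d^5M/dt^5 |_{t=0} = 65488/125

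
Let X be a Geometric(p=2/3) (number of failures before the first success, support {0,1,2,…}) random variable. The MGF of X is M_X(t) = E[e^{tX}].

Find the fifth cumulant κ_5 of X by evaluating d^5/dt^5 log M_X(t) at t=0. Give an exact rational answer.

M_X(t) = 2/(3*(1 - e^(t)/3))
K_X(t) = log M_X(t) = -log(1 - e^(t)/3) - log(3) + log(2)
K′(t) = -e^(t)/(e^(t) - 3)
K′′(t) = 3*e^(t)/(e^(2*t) - 6*e^(t) + 9)
K′′′(t) = (-3*e^(2*t) - 9*e^(t))/(e^(3*t) - 9*e^(2*t) + 27*e^(t) - 27)
K′′′′(t) = (3*e^(3*t) + 36*e^(2*t) + 27*e^(t))/(e^(4*t) - 12*e^(3*t) + 54*e^(2*t) - 108*e^(t) + 81)
K′′′′′(t) = (-3*e^(4*t) - 99*e^(3*t) - 297*e^(2*t) - 81*e^(t))/(e^(5*t) - 15*e^(4*t) + 90*e^(3*t) - 270*e^(2*t) + 405*e^(t) - 243)

κ_5 = K′′′′′(0) = 15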